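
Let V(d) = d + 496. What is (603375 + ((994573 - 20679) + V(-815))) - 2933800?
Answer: -1356850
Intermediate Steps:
V(d) = 496 + d
(603375 + ((994573 - 20679) + V(-815))) - 2933800 = (603375 + ((994573 - 20679) + (496 - 815))) - 2933800 = (603375 + (973894 - 319)) - 2933800 = (603375 + 973575) - 2933800 = 1576950 - 2933800 = -1356850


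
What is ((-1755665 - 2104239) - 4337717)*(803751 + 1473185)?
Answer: -18665458369256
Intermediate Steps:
((-1755665 - 2104239) - 4337717)*(803751 + 1473185) = (-3859904 - 4337717)*2276936 = -8197621*2276936 = -18665458369256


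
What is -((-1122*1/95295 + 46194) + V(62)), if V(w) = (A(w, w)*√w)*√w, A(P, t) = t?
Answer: -1589456696/31765 ≈ -50038.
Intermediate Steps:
V(w) = w² (V(w) = (w*√w)*√w = w^(3/2)*√w = w²)
-((-1122*1/95295 + 46194) + V(62)) = -((-1122*1/95295 + 46194) + 62²) = -((-1122*1/95295 + 46194) + 3844) = -((-374/31765 + 46194) + 3844) = -(1467352036/31765 + 3844) = -1*1589456696/31765 = -1589456696/31765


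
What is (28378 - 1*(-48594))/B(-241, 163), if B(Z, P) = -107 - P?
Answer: -38486/135 ≈ -285.08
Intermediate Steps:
(28378 - 1*(-48594))/B(-241, 163) = (28378 - 1*(-48594))/(-107 - 1*163) = (28378 + 48594)/(-107 - 163) = 76972/(-270) = 76972*(-1/270) = -38486/135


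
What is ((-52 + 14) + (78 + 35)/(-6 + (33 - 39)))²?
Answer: 323761/144 ≈ 2248.3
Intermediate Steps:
((-52 + 14) + (78 + 35)/(-6 + (33 - 39)))² = (-38 + 113/(-6 - 6))² = (-38 + 113/(-12))² = (-38 + 113*(-1/12))² = (-38 - 113/12)² = (-569/12)² = 323761/144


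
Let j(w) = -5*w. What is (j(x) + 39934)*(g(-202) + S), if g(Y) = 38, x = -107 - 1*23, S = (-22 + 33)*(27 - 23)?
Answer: 3327888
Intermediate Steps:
S = 44 (S = 11*4 = 44)
x = -130 (x = -107 - 23 = -130)
(j(x) + 39934)*(g(-202) + S) = (-5*(-130) + 39934)*(38 + 44) = (650 + 39934)*82 = 40584*82 = 3327888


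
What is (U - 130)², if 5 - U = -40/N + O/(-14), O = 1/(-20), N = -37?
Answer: 1706255100169/107329600 ≈ 15897.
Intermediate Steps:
O = -1/20 ≈ -0.050000
U = 40563/10360 (U = 5 - (-40/(-37) - 1/20/(-14)) = 5 - (-40*(-1/37) - 1/20*(-1/14)) = 5 - (40/37 + 1/280) = 5 - 1*11237/10360 = 5 - 11237/10360 = 40563/10360 ≈ 3.9153)
(U - 130)² = (40563/10360 - 130)² = (-1306237/10360)² = 1706255100169/107329600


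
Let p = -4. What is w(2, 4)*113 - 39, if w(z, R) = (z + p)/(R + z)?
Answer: -230/3 ≈ -76.667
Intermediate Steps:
w(z, R) = (-4 + z)/(R + z) (w(z, R) = (z - 4)/(R + z) = (-4 + z)/(R + z))
w(2, 4)*113 - 39 = ((-4 + 2)/(4 + 2))*113 - 39 = (-2/6)*113 - 39 = ((1/6)*(-2))*113 - 39 = -1/3*113 - 39 = -113/3 - 39 = -230/3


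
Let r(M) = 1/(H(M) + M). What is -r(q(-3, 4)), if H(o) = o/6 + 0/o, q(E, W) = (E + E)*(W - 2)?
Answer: 1/14 ≈ 0.071429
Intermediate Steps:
q(E, W) = 2*E*(-2 + W) (q(E, W) = (2*E)*(-2 + W) = 2*E*(-2 + W))
H(o) = o/6 (H(o) = o*(1/6) + 0 = o/6 + 0 = o/6)
r(M) = 6/(7*M) (r(M) = 1/(M/6 + M) = 1/(7*M/6) = 6/(7*M))
-r(q(-3, 4)) = -6/(7*(2*(-3)*(-2 + 4))) = -6/(7*(2*(-3)*2)) = -6/(7*(-12)) = -6*(-1)/(7*12) = -1*(-1/14) = 1/14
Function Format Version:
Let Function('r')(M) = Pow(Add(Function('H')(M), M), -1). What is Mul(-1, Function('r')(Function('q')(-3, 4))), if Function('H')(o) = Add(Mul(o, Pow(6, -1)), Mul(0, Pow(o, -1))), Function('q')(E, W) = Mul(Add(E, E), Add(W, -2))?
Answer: Rational(1, 14) ≈ 0.071429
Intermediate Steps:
Function('q')(E, W) = Mul(2, E, Add(-2, W)) (Function('q')(E, W) = Mul(Mul(2, E), Add(-2, W)) = Mul(2, E, Add(-2, W)))
Function('H')(o) = Mul(Rational(1, 6), o) (Function('H')(o) = Add(Mul(o, Rational(1, 6)), 0) = Add(Mul(Rational(1, 6), o), 0) = Mul(Rational(1, 6), o))
Function('r')(M) = Mul(Rational(6, 7), Pow(M, -1)) (Function('r')(M) = Pow(Add(Mul(Rational(1, 6), M), M), -1) = Pow(Mul(Rational(7, 6), M), -1) = Mul(Rational(6, 7), Pow(M, -1)))
Mul(-1, Function('r')(Function('q')(-3, 4))) = Mul(-1, Mul(Rational(6, 7), Pow(Mul(2, -3, Add(-2, 4)), -1))) = Mul(-1, Mul(Rational(6, 7), Pow(Mul(2, -3, 2), -1))) = Mul(-1, Mul(Rational(6, 7), Pow(-12, -1))) = Mul(-1, Mul(Rational(6, 7), Rational(-1, 12))) = Mul(-1, Rational(-1, 14)) = Rational(1, 14)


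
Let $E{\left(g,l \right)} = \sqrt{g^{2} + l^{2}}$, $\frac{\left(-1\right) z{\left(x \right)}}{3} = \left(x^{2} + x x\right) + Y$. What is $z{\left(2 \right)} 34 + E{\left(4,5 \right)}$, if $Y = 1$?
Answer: $-918 + \sqrt{41} \approx -911.6$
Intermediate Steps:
$z{\left(x \right)} = -3 - 6 x^{2}$ ($z{\left(x \right)} = - 3 \left(\left(x^{2} + x x\right) + 1\right) = - 3 \left(\left(x^{2} + x^{2}\right) + 1\right) = - 3 \left(2 x^{2} + 1\right) = - 3 \left(1 + 2 x^{2}\right) = -3 - 6 x^{2}$)
$z{\left(2 \right)} 34 + E{\left(4,5 \right)} = \left(-3 - 6 \cdot 2^{2}\right) 34 + \sqrt{4^{2} + 5^{2}} = \left(-3 - 24\right) 34 + \sqrt{16 + 25} = \left(-3 - 24\right) 34 + \sqrt{41} = \left(-27\right) 34 + \sqrt{41} = -918 + \sqrt{41}$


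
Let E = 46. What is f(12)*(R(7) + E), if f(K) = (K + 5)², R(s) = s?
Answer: 15317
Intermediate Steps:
f(K) = (5 + K)²
f(12)*(R(7) + E) = (5 + 12)²*(7 + 46) = 17²*53 = 289*53 = 15317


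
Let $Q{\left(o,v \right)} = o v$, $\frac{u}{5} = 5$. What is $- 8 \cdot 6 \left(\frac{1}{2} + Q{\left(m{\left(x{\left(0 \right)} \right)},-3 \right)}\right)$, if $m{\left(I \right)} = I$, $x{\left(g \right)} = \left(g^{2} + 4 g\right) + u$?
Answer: $3576$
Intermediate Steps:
$u = 25$ ($u = 5 \cdot 5 = 25$)
$x{\left(g \right)} = 25 + g^{2} + 4 g$ ($x{\left(g \right)} = \left(g^{2} + 4 g\right) + 25 = 25 + g^{2} + 4 g$)
$- 8 \cdot 6 \left(\frac{1}{2} + Q{\left(m{\left(x{\left(0 \right)} \right)},-3 \right)}\right) = - 8 \cdot 6 \left(\frac{1}{2} + \left(25 + 0^{2} + 4 \cdot 0\right) \left(-3\right)\right) = - 8 \cdot 6 \left(\frac{1}{2} + \left(25 + 0 + 0\right) \left(-3\right)\right) = - 8 \cdot 6 \left(\frac{1}{2} + 25 \left(-3\right)\right) = - 8 \cdot 6 \left(\frac{1}{2} - 75\right) = - 8 \cdot 6 \left(- \frac{149}{2}\right) = \left(-8\right) \left(-447\right) = 3576$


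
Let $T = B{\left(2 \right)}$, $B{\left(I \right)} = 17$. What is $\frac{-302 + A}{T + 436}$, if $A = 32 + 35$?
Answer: $- \frac{235}{453} \approx -0.51876$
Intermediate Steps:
$T = 17$
$A = 67$
$\frac{-302 + A}{T + 436} = \frac{-302 + 67}{17 + 436} = - \frac{235}{453}$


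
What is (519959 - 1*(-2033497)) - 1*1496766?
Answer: 1056690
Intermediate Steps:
(519959 - 1*(-2033497)) - 1*1496766 = (519959 + 2033497) - 1496766 = 2553456 - 1496766 = 1056690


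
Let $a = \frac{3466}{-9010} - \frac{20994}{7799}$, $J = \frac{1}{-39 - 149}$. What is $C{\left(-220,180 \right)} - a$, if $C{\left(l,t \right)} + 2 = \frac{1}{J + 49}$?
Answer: $\frac{355008108577}{323623833445} \approx 1.097$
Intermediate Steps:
$J = - \frac{1}{188}$ ($J = \frac{1}{-188} = - \frac{1}{188} \approx -0.0053191$)
$C{\left(l,t \right)} = - \frac{18234}{9211}$ ($C{\left(l,t \right)} = -2 + \frac{1}{- \frac{1}{188} + 49} = -2 + \frac{1}{\frac{9211}{188}} = -2 + \frac{188}{9211} = - \frac{18234}{9211}$)
$a = - \frac{108093637}{35134495}$ ($a = 3466 \left(- \frac{1}{9010}\right) - \frac{20994}{7799} = - \frac{1733}{4505} - \frac{20994}{7799} = - \frac{108093637}{35134495} \approx -3.0766$)
$C{\left(-220,180 \right)} - a = - \frac{18234}{9211} - - \frac{108093637}{35134495} = - \frac{18234}{9211} + \frac{108093637}{35134495} = \frac{355008108577}{323623833445}$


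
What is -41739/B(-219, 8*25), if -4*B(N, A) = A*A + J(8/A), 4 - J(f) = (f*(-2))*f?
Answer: 52173750/12501251 ≈ 4.1735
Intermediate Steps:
J(f) = 4 + 2*f² (J(f) = 4 - f*(-2)*f = 4 - (-2*f)*f = 4 - (-2)*f² = 4 + 2*f²)
B(N, A) = -1 - 32/A² - A²/4 (B(N, A) = -(A*A + (4 + 2*(8/A)²))/4 = -(A² + (4 + 2*(64/A²)))/4 = -(A² + (4 + 128/A²))/4 = -(4 + A² + 128/A²)/4 = -1 - 32/A² - A²/4)
-41739/B(-219, 8*25) = -41739/(-1 - 32/(8*25)² - (8*25)²/4) = -41739/(-1 - 32/200² - ¼*200²) = -41739/(-1 - 32*1/40000 - ¼*40000) = -41739/(-1 - 1/1250 - 10000) = -41739/(-12501251/1250) = -41739*(-1250/12501251) = 52173750/12501251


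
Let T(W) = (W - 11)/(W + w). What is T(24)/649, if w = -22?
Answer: 13/1298 ≈ 0.010015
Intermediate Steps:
T(W) = (-11 + W)/(-22 + W) (T(W) = (W - 11)/(W - 22) = (-11 + W)/(-22 + W))
T(24)/649 = ((-11 + 24)/(-22 + 24))/649 = (13/2)*(1/649) = 13/1298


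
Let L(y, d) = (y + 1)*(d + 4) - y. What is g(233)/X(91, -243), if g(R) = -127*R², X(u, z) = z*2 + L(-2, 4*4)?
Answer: 6894703/504 ≈ 13680.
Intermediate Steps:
L(y, d) = -y + (1 + y)*(4 + d) (L(y, d) = (1 + y)*(4 + d) - y = -y + (1 + y)*(4 + d))
X(u, z) = -18 + 2*z (X(u, z) = z*2 + (4 + 4*4 + 3*(-2) + (4*4)*(-2)) = 2*z + (4 + 16 - 6 + 16*(-2)) = 2*z + (4 + 16 - 6 - 32) = 2*z - 18 = -18 + 2*z)
g(233)/X(91, -243) = (-127*233²)/(-18 + 2*(-243)) = (-127*54289)/(-18 - 486) = -6894703/(-504) = -6894703*(-1/504) = 6894703/504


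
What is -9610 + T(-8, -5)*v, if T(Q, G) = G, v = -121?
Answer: -9005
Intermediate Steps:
-9610 + T(-8, -5)*v = -9610 - 5*(-121) = -9610 + 605 = -9005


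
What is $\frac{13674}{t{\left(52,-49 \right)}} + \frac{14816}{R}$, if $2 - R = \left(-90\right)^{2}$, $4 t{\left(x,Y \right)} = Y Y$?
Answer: $\frac{203677496}{9721649} \approx 20.951$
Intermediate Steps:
$t{\left(x,Y \right)} = \frac{Y^{2}}{4}$ ($t{\left(x,Y \right)} = \frac{Y Y}{4} = \frac{Y^{2}}{4}$)
$R = -8098$ ($R = 2 - \left(-90\right)^{2} = 2 - 8100 = -8098$)
$\frac{13674}{t{\left(52,-49 \right)}} + \frac{14816}{R} = \frac{13674}{\frac{1}{4} \left(-49\right)^{2}} + \frac{14816}{-8098} = \frac{13674}{\frac{1}{4} \cdot 2401} + 14816 \left(- \frac{1}{8098}\right) = \frac{13674}{\frac{2401}{4}} - \frac{7408}{4049} = 13674 \cdot \frac{4}{2401} - \frac{7408}{4049} = \frac{54696}{2401} - \frac{7408}{4049} = \frac{203677496}{9721649}$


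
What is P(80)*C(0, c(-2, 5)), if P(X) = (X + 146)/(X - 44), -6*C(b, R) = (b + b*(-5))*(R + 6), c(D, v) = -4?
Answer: 0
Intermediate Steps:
C(b, R) = 2*b*(6 + R)/3 (C(b, R) = -(b + b*(-5))*(R + 6)/6 = -(b - 5*b)*(6 + R)/6 = -(-4*b)*(6 + R)/6 = -(-2)*b*(6 + R)/3 = 2*b*(6 + R)/3)
P(X) = (146 + X)/(-44 + X)
P(80)*C(0, c(-2, 5)) = ((146 + 80)/(-44 + 80))*((⅔)*0*(6 - 4)) = (226/36)*((⅔)*0*2) = ((1/36)*226)*0 = (113/18)*0 = 0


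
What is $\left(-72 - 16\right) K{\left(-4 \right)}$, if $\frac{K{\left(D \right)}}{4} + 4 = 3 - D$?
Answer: $-1056$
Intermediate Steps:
$K{\left(D \right)} = -4 - 4 D$ ($K{\left(D \right)} = -16 + 4 \left(3 - D\right) = -16 - \left(-12 + 4 D\right) = -4 - 4 D$)
$\left(-72 - 16\right) K{\left(-4 \right)} = \left(-72 - 16\right) \left(-4 - -16\right) = - 88 \left(-4 + 16\right) = \left(-88\right) 12 = -1056$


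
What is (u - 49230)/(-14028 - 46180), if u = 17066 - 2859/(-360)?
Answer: 3858727/7224960 ≈ 0.53408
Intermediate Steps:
u = 2048873/120 (u = 17066 - 2859*(-1/360) = 17066 + 953/120 = 2048873/120 ≈ 17074.)
(u - 49230)/(-14028 - 46180) = (2048873/120 - 49230)/(-14028 - 46180) = -3858727/120/(-60208) = -3858727/120*(-1/60208) = 3858727/7224960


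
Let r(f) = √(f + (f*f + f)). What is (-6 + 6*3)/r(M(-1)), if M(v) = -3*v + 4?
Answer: 4*√7/7 ≈ 1.5119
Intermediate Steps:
M(v) = 4 - 3*v
r(f) = √(f² + 2*f) (r(f) = √(f + (f² + f)) = √(f + (f + f²)) = √(f² + 2*f))
(-6 + 6*3)/r(M(-1)) = (-6 + 6*3)/(√((4 - 3*(-1))*(2 + (4 - 3*(-1))))) = (-6 + 18)/(√((4 + 3)*(2 + (4 + 3)))) = 12/(√(7*(2 + 7))) = 12/(√(7*9)) = 12/(√63) = 12/((3*√7)) = 12*(√7/21) = 4*√7/7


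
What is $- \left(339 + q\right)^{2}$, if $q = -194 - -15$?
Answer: $-25600$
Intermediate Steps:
$q = -179$ ($q = -194 + 15 = -179$)
$- \left(339 + q\right)^{2} = - \left(339 - 179\right)^{2} = - 160^{2} = \left(-1\right) 25600 = -25600$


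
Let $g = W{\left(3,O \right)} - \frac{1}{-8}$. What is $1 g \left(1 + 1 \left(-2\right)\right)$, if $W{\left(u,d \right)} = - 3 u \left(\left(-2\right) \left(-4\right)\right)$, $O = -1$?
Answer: $\frac{575}{8} \approx 71.875$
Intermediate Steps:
$W{\left(u,d \right)} = - 24 u$ ($W{\left(u,d \right)} = - 3 u 8 = - 24 u$)
$g = - \frac{575}{8}$ ($g = \left(-24\right) 3 - \frac{1}{-8} = -72 - - \frac{1}{8} = -72 + \frac{1}{8} = - \frac{575}{8} \approx -71.875$)
$1 g \left(1 + 1 \left(-2\right)\right) = 1 \left(- \frac{575}{8}\right) \left(1 + 1 \left(-2\right)\right) = - \frac{575 \left(1 - 2\right)}{8} = \left(- \frac{575}{8}\right) \left(-1\right) = \frac{575}{8}$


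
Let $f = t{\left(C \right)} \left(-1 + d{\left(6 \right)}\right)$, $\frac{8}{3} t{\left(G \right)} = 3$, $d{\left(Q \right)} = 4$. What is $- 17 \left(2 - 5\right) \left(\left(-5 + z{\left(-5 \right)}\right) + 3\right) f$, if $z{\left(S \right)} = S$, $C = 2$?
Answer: $- \frac{9639}{8} \approx -1204.9$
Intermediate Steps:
$t{\left(G \right)} = \frac{9}{8}$ ($t{\left(G \right)} = \frac{3}{8} \cdot 3 = \frac{9}{8}$)
$f = \frac{27}{8}$ ($f = \frac{9 \left(-1 + 4\right)}{8} = \frac{9}{8} \cdot 3 = \frac{27}{8} \approx 3.375$)
$- 17 \left(2 - 5\right) \left(\left(-5 + z{\left(-5 \right)}\right) + 3\right) f = - 17 \left(2 - 5\right) \left(\left(-5 - 5\right) + 3\right) \frac{27}{8} = - 17 \left(- 3 \left(-10 + 3\right)\right) \frac{27}{8} = - 17 \left(\left(-3\right) \left(-7\right)\right) \frac{27}{8} = \left(-17\right) 21 \cdot \frac{27}{8} = \left(-357\right) \frac{27}{8} = - \frac{9639}{8}$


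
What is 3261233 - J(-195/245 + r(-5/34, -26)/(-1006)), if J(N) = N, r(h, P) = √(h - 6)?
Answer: 159800456/49 + I*√7106/34204 ≈ 3.2612e+6 + 0.0024645*I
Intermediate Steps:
r(h, P) = √(-6 + h)
3261233 - J(-195/245 + r(-5/34, -26)/(-1006)) = 3261233 - (-195/245 + √(-6 - 5/34)/(-1006)) = 3261233 - (-195*1/245 + √(-6 - 5*1/34)*(-1/1006)) = 3261233 - (-39/49 + √(-6 - 5/34)*(-1/1006)) = 3261233 - (-39/49 + √(-209/34)*(-1/1006)) = 3261233 - (-39/49 + (I*√7106/34)*(-1/1006)) = 3261233 - (-39/49 - I*√7106/34204) = 3261233 + (39/49 + I*√7106/34204) = 159800456/49 + I*√7106/34204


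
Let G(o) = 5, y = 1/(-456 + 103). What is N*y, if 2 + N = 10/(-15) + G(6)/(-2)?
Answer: 31/2118 ≈ 0.014636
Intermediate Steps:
y = -1/353 (y = 1/(-353) = -1/353 ≈ -0.0028329)
N = -31/6 (N = -2 + (10/(-15) + 5/(-2)) = -2 + (10*(-1/15) + 5*(-1/2)) = -2 + (-2/3 - 5/2) = -2 - 19/6 = -31/6 ≈ -5.1667)
N*y = -31/6*(-1/353) = 31/2118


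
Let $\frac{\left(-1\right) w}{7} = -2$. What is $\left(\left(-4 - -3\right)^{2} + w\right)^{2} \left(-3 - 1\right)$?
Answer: $-900$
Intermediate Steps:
$w = 14$ ($w = \left(-7\right) \left(-2\right) = 14$)
$\left(\left(-4 - -3\right)^{2} + w\right)^{2} \left(-3 - 1\right) = \left(\left(-4 - -3\right)^{2} + 14\right)^{2} \left(-3 - 1\right) = \left(\left(-4 + 3\right)^{2} + 14\right)^{2} \left(-3 - 1\right) = \left(\left(-1\right)^{2} + 14\right)^{2} \left(-4\right) = \left(1 + 14\right)^{2} \left(-4\right) = 15^{2} \left(-4\right) = 225 \left(-4\right) = -900$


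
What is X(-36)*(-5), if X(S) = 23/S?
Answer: 115/36 ≈ 3.1944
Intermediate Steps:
X(-36)*(-5) = (23/(-36))*(-5) = (23*(-1/36))*(-5) = -23/36*(-5) = 115/36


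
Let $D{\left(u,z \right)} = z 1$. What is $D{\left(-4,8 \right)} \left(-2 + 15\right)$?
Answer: $104$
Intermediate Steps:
$D{\left(u,z \right)} = z$
$D{\left(-4,8 \right)} \left(-2 + 15\right) = 8 \left(-2 + 15\right) = 8 \cdot 13 = 104$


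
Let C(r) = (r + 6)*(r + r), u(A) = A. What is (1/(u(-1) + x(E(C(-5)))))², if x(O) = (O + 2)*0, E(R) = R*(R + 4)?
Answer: 1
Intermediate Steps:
C(r) = 2*r*(6 + r) (C(r) = (6 + r)*(2*r) = 2*r*(6 + r))
E(R) = R*(4 + R)
x(O) = 0 (x(O) = (2 + O)*0 = 0)
(1/(u(-1) + x(E(C(-5)))))² = (1/(-1 + 0))² = (1/(-1))² = (-1)² = 1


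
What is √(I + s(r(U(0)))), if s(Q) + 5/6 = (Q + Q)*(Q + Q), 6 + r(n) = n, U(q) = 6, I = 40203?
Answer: √1447278/6 ≈ 200.50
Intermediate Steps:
r(n) = -6 + n
s(Q) = -⅚ + 4*Q² (s(Q) = -⅚ + (Q + Q)*(Q + Q) = -⅚ + (2*Q)*(2*Q) = -⅚ + 4*Q²)
√(I + s(r(U(0)))) = √(40203 + (-⅚ + 4*(-6 + 6)²)) = √(40203 + (-⅚ + 4*0²)) = √(40203 + (-⅚ + 4*0)) = √(40203 + (-⅚ + 0)) = √(40203 - ⅚) = √(241213/6) = √1447278/6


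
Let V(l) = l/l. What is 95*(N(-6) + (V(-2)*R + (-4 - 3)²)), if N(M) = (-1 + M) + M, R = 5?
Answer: 3895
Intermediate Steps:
V(l) = 1
N(M) = -1 + 2*M
95*(N(-6) + (V(-2)*R + (-4 - 3)²)) = 95*((-1 + 2*(-6)) + (1*5 + (-4 - 3)²)) = 95*((-1 - 12) + (5 + (-7)²)) = 95*(-13 + (5 + 49)) = 95*(-13 + 54) = 95*41 = 3895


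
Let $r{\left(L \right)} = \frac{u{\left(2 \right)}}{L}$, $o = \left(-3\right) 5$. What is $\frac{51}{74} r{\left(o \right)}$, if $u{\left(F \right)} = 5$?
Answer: $- \frac{17}{74} \approx -0.22973$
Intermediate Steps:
$o = -15$
$r{\left(L \right)} = \frac{5}{L}$
$\frac{51}{74} r{\left(o \right)} = \frac{51}{74} \frac{5}{-15} = 51 \cdot \frac{1}{74} \cdot 5 \left(- \frac{1}{15}\right) = \frac{51}{74} \left(- \frac{1}{3}\right) = - \frac{17}{74}$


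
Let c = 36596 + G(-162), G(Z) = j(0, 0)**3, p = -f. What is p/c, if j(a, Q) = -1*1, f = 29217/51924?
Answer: -9739/633386260 ≈ -1.5376e-5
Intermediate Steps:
f = 9739/17308 (f = 29217*(1/51924) = 9739/17308 ≈ 0.56269)
j(a, Q) = -1
p = -9739/17308 (p = -1*9739/17308 = -9739/17308 ≈ -0.56269)
G(Z) = -1 (G(Z) = (-1)**3 = -1)
c = 36595 (c = 36596 - 1 = 36595)
p/c = -9739/17308/36595 = -9739/17308*1/36595 = -9739/633386260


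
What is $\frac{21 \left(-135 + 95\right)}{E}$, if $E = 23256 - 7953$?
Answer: $- \frac{280}{5101} \approx -0.054891$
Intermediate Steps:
$E = 15303$ ($E = 23256 - 7953 = 15303$)
$\frac{21 \left(-135 + 95\right)}{E} = \frac{21 \left(-135 + 95\right)}{15303} = 21 \left(-40\right) \frac{1}{15303} = \left(-840\right) \frac{1}{15303} = - \frac{280}{5101}$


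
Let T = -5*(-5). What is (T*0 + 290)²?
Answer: 84100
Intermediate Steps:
T = 25
(T*0 + 290)² = (25*0 + 290)² = (0 + 290)² = 290² = 84100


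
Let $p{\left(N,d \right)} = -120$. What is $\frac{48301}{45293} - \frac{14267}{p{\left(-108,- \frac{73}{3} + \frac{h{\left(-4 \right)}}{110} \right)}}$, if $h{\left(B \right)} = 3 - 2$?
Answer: $\frac{651991351}{5435160} \approx 119.96$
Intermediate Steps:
$h{\left(B \right)} = 1$ ($h{\left(B \right)} = 3 - 2 = 1$)
$\frac{48301}{45293} - \frac{14267}{p{\left(-108,- \frac{73}{3} + \frac{h{\left(-4 \right)}}{110} \right)}} = \frac{48301}{45293} - \frac{14267}{-120} = 48301 \cdot \frac{1}{45293} - - \frac{14267}{120} = \frac{48301}{45293} + \frac{14267}{120} = \frac{651991351}{5435160}$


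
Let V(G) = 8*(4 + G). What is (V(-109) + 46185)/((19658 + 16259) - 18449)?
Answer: 45345/17468 ≈ 2.5959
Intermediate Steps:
V(G) = 32 + 8*G
(V(-109) + 46185)/((19658 + 16259) - 18449) = ((32 + 8*(-109)) + 46185)/((19658 + 16259) - 18449) = ((32 - 872) + 46185)/(35917 - 18449) = (-840 + 46185)/17468 = 45345*(1/17468) = 45345/17468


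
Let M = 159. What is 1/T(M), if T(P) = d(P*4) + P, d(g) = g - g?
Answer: 1/159 ≈ 0.0062893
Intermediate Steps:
d(g) = 0
T(P) = P (T(P) = 0 + P = P)
1/T(M) = 1/159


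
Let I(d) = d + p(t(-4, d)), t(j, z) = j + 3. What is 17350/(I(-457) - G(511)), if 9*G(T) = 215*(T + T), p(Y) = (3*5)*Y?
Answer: -78075/111989 ≈ -0.69717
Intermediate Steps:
t(j, z) = 3 + j
p(Y) = 15*Y
G(T) = 430*T/9 (G(T) = (215*(T + T))/9 = (215*(2*T))/9 = (430*T)/9 = 430*T/9)
I(d) = -15 + d (I(d) = d + 15*(3 - 4) = d + 15*(-1) = d - 15 = -15 + d)
17350/(I(-457) - G(511)) = 17350/((-15 - 457) - 430*511/9) = 17350/(-472 - 1*219730/9) = 17350/(-472 - 219730/9) = 17350/(-223978/9) = 17350*(-9/223978) = -78075/111989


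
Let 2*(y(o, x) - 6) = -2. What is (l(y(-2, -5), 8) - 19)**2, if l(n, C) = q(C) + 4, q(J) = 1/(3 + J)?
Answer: 26896/121 ≈ 222.28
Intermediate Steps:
y(o, x) = 5 (y(o, x) = 6 + (1/2)*(-2) = 6 - 1 = 5)
l(n, C) = 4 + 1/(3 + C) (l(n, C) = 1/(3 + C) + 4 = 4 + 1/(3 + C))
(l(y(-2, -5), 8) - 19)**2 = ((13 + 4*8)/(3 + 8) - 19)**2 = ((13 + 32)/11 - 19)**2 = ((1/11)*45 - 19)**2 = (45/11 - 19)**2 = (-164/11)**2 = 26896/121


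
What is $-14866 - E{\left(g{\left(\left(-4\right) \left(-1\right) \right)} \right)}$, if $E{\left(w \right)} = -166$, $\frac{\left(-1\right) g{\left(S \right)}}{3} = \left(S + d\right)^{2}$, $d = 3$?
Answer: $-14700$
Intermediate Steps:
$g{\left(S \right)} = - 3 \left(3 + S\right)^{2}$ ($g{\left(S \right)} = - 3 \left(S + 3\right)^{2} = - 3 \left(3 + S\right)^{2}$)
$-14866 - E{\left(g{\left(\left(-4\right) \left(-1\right) \right)} \right)} = -14866 - -166 = -14866 + 166 = -14700$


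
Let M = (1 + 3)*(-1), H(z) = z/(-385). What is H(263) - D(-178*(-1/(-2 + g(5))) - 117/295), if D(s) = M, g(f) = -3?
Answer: 1277/385 ≈ 3.3169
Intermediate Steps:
H(z) = -z/385 (H(z) = z*(-1/385) = -z/385)
M = -4 (M = 4*(-1) = -4)
D(s) = -4
H(263) - D(-178*(-1/(-2 + g(5))) - 117/295) = -1/385*263 - 1*(-4) = -263/385 + 4 = 1277/385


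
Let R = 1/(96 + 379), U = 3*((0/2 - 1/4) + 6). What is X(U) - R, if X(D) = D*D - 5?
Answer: 2223459/7600 ≈ 292.56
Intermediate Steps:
U = 69/4 (U = 3*((0*(½) - 1*¼) + 6) = 3*((0 - ¼) + 6) = 3*(-¼ + 6) = 3*(23/4) = 69/4 ≈ 17.250)
X(D) = -5 + D² (X(D) = D² - 5 = -5 + D²)
R = 1/475 ≈ 0.0021053
X(U) - R = (-5 + (69/4)²) - 1*1/475 = (-5 + 4761/16) - 1/475 = 4681/16 - 1/475 = 2223459/7600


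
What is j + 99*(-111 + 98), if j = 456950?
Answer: 455663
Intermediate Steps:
j + 99*(-111 + 98) = 456950 + 99*(-111 + 98) = 456950 + 99*(-13) = 456950 - 1287 = 455663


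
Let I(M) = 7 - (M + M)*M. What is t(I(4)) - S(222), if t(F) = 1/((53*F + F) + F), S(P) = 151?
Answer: -207626/1375 ≈ -151.00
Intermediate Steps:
I(M) = 7 - 2*M² (I(M) = 7 - 2*M*M = 7 - 2*M²)
t(F) = 1/(55*F) (t(F) = 1/(54*F + F) = 1/(55*F))
t(I(4)) - S(222) = 1/(55*(7 - 2*4²)) - 1*151 = 1/(55*(7 - 2*16)) - 151 = 1/(55*(7 - 32)) - 151 = (1/55)/(-25) - 151 = (1/55)*(-1/25) - 151 = -1/1375 - 151 = -207626/1375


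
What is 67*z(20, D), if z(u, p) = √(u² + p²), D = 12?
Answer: 268*√34 ≈ 1562.7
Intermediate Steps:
z(u, p) = √(p² + u²)
67*z(20, D) = 67*√(12² + 20²) = 67*√(144 + 400) = 67*√544 = 67*(4*√34) = 268*√34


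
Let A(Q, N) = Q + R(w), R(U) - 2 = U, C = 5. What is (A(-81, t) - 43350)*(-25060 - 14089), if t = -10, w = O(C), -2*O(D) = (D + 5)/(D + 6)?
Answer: 1700219716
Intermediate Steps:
O(D) = -(5 + D)/(2*(6 + D)) (O(D) = -(D + 5)/(2*(D + 6)) = -(5 + D)/(2*(6 + D)))
w = -5/11 (w = (-5 - 1*5)/(2*(6 + 5)) = (½)*(-5 - 5)/11 = (½)*(1/11)*(-10) = -5/11 ≈ -0.45455)
R(U) = 2 + U
A(Q, N) = 17/11 + Q (A(Q, N) = Q + (2 - 5/11) = Q + 17/11 = 17/11 + Q)
(A(-81, t) - 43350)*(-25060 - 14089) = ((17/11 - 81) - 43350)*(-25060 - 14089) = (-874/11 - 43350)*(-39149) = -477724/11*(-39149) = 1700219716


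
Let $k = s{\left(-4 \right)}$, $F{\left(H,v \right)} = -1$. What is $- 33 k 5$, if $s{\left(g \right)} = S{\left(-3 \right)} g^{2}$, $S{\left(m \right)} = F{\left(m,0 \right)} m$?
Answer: $-7920$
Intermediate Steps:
$S{\left(m \right)} = - m$
$s{\left(g \right)} = 3 g^{2}$ ($s{\left(g \right)} = \left(-1\right) \left(-3\right) g^{2} = 3 g^{2}$)
$k = 48$ ($k = 3 \left(-4\right)^{2} = 3 \cdot 16 = 48$)
$- 33 k 5 = \left(-33\right) 48 \cdot 5 = \left(-1584\right) 5 = -7920$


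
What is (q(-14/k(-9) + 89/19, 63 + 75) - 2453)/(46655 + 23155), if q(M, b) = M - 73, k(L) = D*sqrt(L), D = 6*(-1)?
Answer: -737/20406 - 7*I/628290 ≈ -0.036117 - 1.1141e-5*I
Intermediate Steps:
D = -6
k(L) = -6*sqrt(L)
q(M, b) = -73 + M
(q(-14/k(-9) + 89/19, 63 + 75) - 2453)/(46655 + 23155) = ((-73 + (-14*I/18 + 89/19)) - 2453)/(46655 + 23155) = ((-73 + (-14*I/18 + 89*(1/19))) - 2453)/69810 = ((-73 + (-14*I/18 + 89/19)) - 2453)*(1/69810) = ((-73 + (-7*I/9 + 89/19)) - 2453)*(1/69810) = ((-73 + (89/19 - 7*I/9)) - 2453)*(1/69810) = ((-1298/19 - 7*I/9) - 2453)*(1/69810) = (-47905/19 - 7*I/9)*(1/69810) = -737/20406 - 7*I/628290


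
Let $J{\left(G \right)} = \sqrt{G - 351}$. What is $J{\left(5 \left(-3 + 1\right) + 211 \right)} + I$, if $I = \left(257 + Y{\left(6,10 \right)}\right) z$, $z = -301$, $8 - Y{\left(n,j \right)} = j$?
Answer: $-76755 + 5 i \sqrt{6} \approx -76755.0 + 12.247 i$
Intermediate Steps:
$Y{\left(n,j \right)} = 8 - j$
$J{\left(G \right)} = \sqrt{-351 + G}$
$I = -76755$ ($I = \left(257 + \left(8 - 10\right)\right) \left(-301\right) = \left(257 - 2\right) \left(-301\right) = 255 \left(-301\right) = -76755$)
$J{\left(5 \left(-3 + 1\right) + 211 \right)} + I = \sqrt{-351 + \left(5 \left(-3 + 1\right) + 211\right)} - 76755 = \sqrt{-351 + \left(5 \left(-2\right) + 211\right)} - 76755 = \sqrt{-351 + \left(-10 + 211\right)} - 76755 = \sqrt{-351 + 201} - 76755 = \sqrt{-150} - 76755 = 5 i \sqrt{6} - 76755 = -76755 + 5 i \sqrt{6}$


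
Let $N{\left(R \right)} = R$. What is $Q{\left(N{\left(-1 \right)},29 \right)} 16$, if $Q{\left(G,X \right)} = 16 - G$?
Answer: $272$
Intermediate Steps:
$Q{\left(N{\left(-1 \right)},29 \right)} 16 = \left(16 - -1\right) 16 = \left(16 + 1\right) 16 = 17 \cdot 16 = 272$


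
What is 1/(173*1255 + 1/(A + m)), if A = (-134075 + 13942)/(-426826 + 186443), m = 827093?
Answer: 15293785904/3320510326565451 ≈ 4.6059e-6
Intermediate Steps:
A = 9241/18491 (A = -120133/(-240383) = -120133*(-1/240383) = 9241/18491 ≈ 0.49976)
1/(173*1255 + 1/(A + m)) = 1/(173*1255 + 1/(9241/18491 + 827093)) = 1/(217115 + 1/(15293785904/18491)) = 1/(217115 + 18491/15293785904) = 1/(3320510326565451/15293785904) = 15293785904/3320510326565451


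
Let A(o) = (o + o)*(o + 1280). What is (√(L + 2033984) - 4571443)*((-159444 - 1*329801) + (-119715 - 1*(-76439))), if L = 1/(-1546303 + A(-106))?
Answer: 2434389397803 - 177507*√6554942054288935113/598397 ≈ 2.4336e+12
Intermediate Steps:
A(o) = 2*o*(1280 + o) (A(o) = (2*o)*(1280 + o) = 2*o*(1280 + o))
L = -1/1795191 (L = 1/(-1546303 + 2*(-106)*(1280 - 106)) = 1/(-1546303 + 2*(-106)*1174) = 1/(-1546303 - 248888) = 1/(-1795191) = -1/1795191 ≈ -5.5704e-7)
(√(L + 2033984) - 4571443)*((-159444 - 1*329801) + (-119715 - 1*(-76439))) = (√(-1/1795191 + 2033984) - 4571443)*((-159444 - 1*329801) + (-119715 - 1*(-76439))) = (√(3651389770943/1795191) - 4571443)*((-159444 - 329801) + (-119715 + 76439)) = (√6554942054288935113/1795191 - 4571443)*(-489245 - 43276) = (-4571443 + √6554942054288935113/1795191)*(-532521) = 2434389397803 - 177507*√6554942054288935113/598397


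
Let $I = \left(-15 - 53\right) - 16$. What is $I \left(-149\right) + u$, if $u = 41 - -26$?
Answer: $12583$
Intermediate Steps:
$I = -84$ ($I = -68 - 16 = -84$)
$u = 67$ ($u = 41 + 26 = 67$)
$I \left(-149\right) + u = \left(-84\right) \left(-149\right) + 67 = 12516 + 67 = 12583$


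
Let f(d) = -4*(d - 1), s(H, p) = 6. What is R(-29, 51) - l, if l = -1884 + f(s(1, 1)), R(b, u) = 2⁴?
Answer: 1920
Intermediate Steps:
f(d) = 4 - 4*d (f(d) = -4*(-1 + d) = 4 - 4*d)
R(b, u) = 16
l = -1904 (l = -1884 + (4 - 4*6) = -1884 + (4 - 24) = -1884 - 20 = -1904)
R(-29, 51) - l = 16 - 1*(-1904) = 16 + 1904 = 1920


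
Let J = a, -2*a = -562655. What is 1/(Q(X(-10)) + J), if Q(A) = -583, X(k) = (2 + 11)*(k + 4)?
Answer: 2/561489 ≈ 3.5620e-6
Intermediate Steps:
X(k) = 52 + 13*k (X(k) = 13*(4 + k) = 52 + 13*k)
a = 562655/2 (a = -1/2*(-562655) = 562655/2 ≈ 2.8133e+5)
J = 562655/2 ≈ 2.8133e+5
1/(Q(X(-10)) + J) = 1/(-583 + 562655/2) = 1/(561489/2) = 2/561489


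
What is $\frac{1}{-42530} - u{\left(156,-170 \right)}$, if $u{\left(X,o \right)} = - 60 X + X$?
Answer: $\frac{391446119}{42530} \approx 9204.0$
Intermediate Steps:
$u{\left(X,o \right)} = - 59 X$
$\frac{1}{-42530} - u{\left(156,-170 \right)} = \frac{1}{-42530} - \left(-59\right) 156 = - \frac{1}{42530} - -9204 = - \frac{1}{42530} + 9204 = \frac{391446119}{42530}$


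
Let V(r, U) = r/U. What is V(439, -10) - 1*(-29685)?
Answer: 296411/10 ≈ 29641.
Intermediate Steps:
V(439, -10) - 1*(-29685) = 439/(-10) - 1*(-29685) = 439*(-⅒) + 29685 = -439/10 + 29685 = 296411/10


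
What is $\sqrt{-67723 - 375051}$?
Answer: $i \sqrt{442774} \approx 665.41 i$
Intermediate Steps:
$\sqrt{-67723 - 375051} = \sqrt{-442774} = i \sqrt{442774}$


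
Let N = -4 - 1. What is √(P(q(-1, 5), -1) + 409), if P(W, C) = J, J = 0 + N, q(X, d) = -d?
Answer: 2*√101 ≈ 20.100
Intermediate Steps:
N = -5
J = -5 (J = 0 - 5 = -5)
P(W, C) = -5
√(P(q(-1, 5), -1) + 409) = √(-5 + 409) = √404 = 2*√101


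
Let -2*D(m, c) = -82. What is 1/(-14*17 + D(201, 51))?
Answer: -1/197 ≈ -0.0050761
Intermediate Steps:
D(m, c) = 41 (D(m, c) = -1/2*(-82) = 41)
1/(-14*17 + D(201, 51)) = 1/(-14*17 + 41) = 1/(-238 + 41) = 1/(-197) = -1/197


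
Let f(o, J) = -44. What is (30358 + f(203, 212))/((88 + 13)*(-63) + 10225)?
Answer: 15157/1931 ≈ 7.8493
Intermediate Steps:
(30358 + f(203, 212))/((88 + 13)*(-63) + 10225) = (30358 - 44)/((88 + 13)*(-63) + 10225) = 30314/(101*(-63) + 10225) = 30314/(-6363 + 10225) = 30314/3862 = 30314*(1/3862) = 15157/1931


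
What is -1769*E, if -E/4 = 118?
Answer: 834968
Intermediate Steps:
E = -472 (E = -4*118 = -472)
-1769*E = -1769*(-472) = 834968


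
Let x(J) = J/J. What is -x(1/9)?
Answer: -1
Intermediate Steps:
x(J) = 1
-x(1/9) = -1*1 = -1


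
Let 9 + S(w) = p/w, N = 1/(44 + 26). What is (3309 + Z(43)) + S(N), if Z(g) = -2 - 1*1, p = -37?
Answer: 707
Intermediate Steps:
Z(g) = -3 (Z(g) = -2 - 1 = -3)
N = 1/70 ≈ 0.014286
S(w) = -9 - 37/w
(3309 + Z(43)) + S(N) = (3309 - 3) + (-9 - 37/1/70) = 3306 + (-9 - 37*70) = 3306 + (-9 - 2590) = 3306 - 2599 = 707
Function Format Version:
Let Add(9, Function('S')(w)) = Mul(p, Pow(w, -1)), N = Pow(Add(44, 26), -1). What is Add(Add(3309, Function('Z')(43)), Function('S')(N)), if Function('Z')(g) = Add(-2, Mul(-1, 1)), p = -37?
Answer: 707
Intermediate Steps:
Function('Z')(g) = -3 (Function('Z')(g) = Add(-2, -1) = -3)
N = Rational(1, 70) (N = Pow(70, -1) = Rational(1, 70) ≈ 0.014286)
Function('S')(w) = Add(-9, Mul(-37, Pow(w, -1)))
Add(Add(3309, Function('Z')(43)), Function('S')(N)) = Add(Add(3309, -3), Add(-9, Mul(-37, Pow(Rational(1, 70), -1)))) = Add(3306, Add(-9, Mul(-37, 70))) = Add(3306, Add(-9, -2590)) = Add(3306, -2599) = 707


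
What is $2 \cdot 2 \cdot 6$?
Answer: $24$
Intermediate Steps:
$2 \cdot 2 \cdot 6 = 2 \cdot 12 = 24$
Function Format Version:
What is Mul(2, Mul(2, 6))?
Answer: 24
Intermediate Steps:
Mul(2, Mul(2, 6)) = Mul(2, 12) = 24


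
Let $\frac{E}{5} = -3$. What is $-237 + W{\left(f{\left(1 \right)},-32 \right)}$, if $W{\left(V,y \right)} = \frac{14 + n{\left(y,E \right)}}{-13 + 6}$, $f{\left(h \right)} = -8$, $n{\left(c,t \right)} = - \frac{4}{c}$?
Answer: $- \frac{13385}{56} \approx -239.02$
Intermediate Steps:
$E = -15$ ($E = 5 \left(-3\right) = -15$)
$W{\left(V,y \right)} = -2 + \frac{4}{7 y}$ ($W{\left(V,y \right)} = \frac{14 - \frac{4}{y}}{-13 + 6} = \frac{14 - \frac{4}{y}}{-7} = \left(14 - \frac{4}{y}\right) \left(- \frac{1}{7}\right) = -2 + \frac{4}{7 y}$)
$-237 + W{\left(f{\left(1 \right)},-32 \right)} = -237 - \left(2 - \frac{4}{7 \left(-32\right)}\right) = -237 + \left(-2 + \frac{4}{7} \left(- \frac{1}{32}\right)\right) = -237 - \frac{113}{56} = - \frac{13385}{56}$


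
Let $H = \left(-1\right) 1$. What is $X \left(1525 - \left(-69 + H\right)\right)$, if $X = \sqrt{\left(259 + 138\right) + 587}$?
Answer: $3190 \sqrt{246} \approx 50033.0$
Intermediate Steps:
$X = 2 \sqrt{246}$ ($X = \sqrt{397 + 587} = \sqrt{984} = 2 \sqrt{246} \approx 31.369$)
$H = -1$
$X \left(1525 - \left(-69 + H\right)\right) = 2 \sqrt{246} \left(1525 + \left(69 - -1\right)\right) = 2 \sqrt{246} \left(1525 + \left(69 + 1\right)\right) = 2 \sqrt{246} \left(1525 + 70\right) = 2 \sqrt{246} \cdot 1595 = 3190 \sqrt{246}$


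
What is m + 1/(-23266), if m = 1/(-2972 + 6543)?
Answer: 19695/83082886 ≈ 0.00023705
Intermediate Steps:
m = 1/3571 ≈ 0.00028003
m + 1/(-23266) = 1/3571 + 1/(-23266) = 1/3571 - 1/23266 = 19695/83082886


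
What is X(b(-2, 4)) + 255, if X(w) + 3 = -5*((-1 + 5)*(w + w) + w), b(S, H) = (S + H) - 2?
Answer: 252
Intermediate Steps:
b(S, H) = -2 + H + S (b(S, H) = (H + S) - 2 = -2 + H + S)
X(w) = -3 - 45*w (X(w) = -3 - 5*((-1 + 5)*(w + w) + w) = -3 - 5*(4*(2*w) + w) = -3 - 5*(8*w + w) = -3 - 45*w)
X(b(-2, 4)) + 255 = (-3 - 45*(-2 + 4 - 2)) + 255 = (-3 - 45*0) + 255 = (-3 + 0) + 255 = -3 + 255 = 252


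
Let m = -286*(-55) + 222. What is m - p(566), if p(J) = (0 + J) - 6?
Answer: 15392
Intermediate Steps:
p(J) = -6 + J (p(J) = J - 6 = -6 + J)
m = 15952 (m = 15730 + 222 = 15952)
m - p(566) = 15952 - (-6 + 566) = 15952 - 1*560 = 15952 - 560 = 15392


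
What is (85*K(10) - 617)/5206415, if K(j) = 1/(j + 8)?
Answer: -11021/93715470 ≈ -0.00011760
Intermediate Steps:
K(j) = 1/(8 + j)
(85*K(10) - 617)/5206415 = (85/(8 + 10) - 617)/5206415 = (85/18 - 617)*(1/5206415) = -11021/18*1/5206415 = -11021/93715470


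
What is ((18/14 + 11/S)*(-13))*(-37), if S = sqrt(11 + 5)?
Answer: 54353/28 ≈ 1941.2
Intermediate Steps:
S = 4 (S = sqrt(16) = 4)
((18/14 + 11/S)*(-13))*(-37) = ((18/14 + 11/4)*(-13))*(-37) = ((18*(1/14) + 11*(1/4))*(-13))*(-37) = ((9/7 + 11/4)*(-13))*(-37) = ((113/28)*(-13))*(-37) = -1469/28*(-37) = 54353/28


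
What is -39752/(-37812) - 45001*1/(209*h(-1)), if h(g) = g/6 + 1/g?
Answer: 233355092/1257249 ≈ 185.61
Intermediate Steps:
h(g) = 1/g + g/6 (h(g) = g*(⅙) + 1/g = g/6 + 1/g = 1/g + g/6)
-39752/(-37812) - 45001*1/(209*h(-1)) = -39752/(-37812) - 45001*1/(209*(1/(-1) + (⅙)*(-1))) = -39752*(-1/37812) - 45001*1/(209*(-1 - ⅙)) = 9938/9453 - 45001/(209*(-7/6)) = 9938/9453 - 45001/(-1463/6) = 9938/9453 - 45001*(-6/1463) = 9938/9453 + 24546/133 = 233355092/1257249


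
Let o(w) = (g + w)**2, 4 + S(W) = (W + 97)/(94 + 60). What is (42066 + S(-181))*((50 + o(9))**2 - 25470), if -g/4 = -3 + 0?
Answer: 9068912276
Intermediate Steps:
g = 12 (g = -4*(-3 + 0) = -4*(-3) = 12)
S(W) = -519/154 + W/154 (S(W) = -4 + (W + 97)/(94 + 60) = -4 + (97 + W)/154 = -4 + (97 + W)*(1/154) = -4 + (97/154 + W/154) = -519/154 + W/154)
o(w) = (12 + w)**2
(42066 + S(-181))*((50 + o(9))**2 - 25470) = (42066 + (-519/154 + (1/154)*(-181)))*((50 + (12 + 9)**2)**2 - 25470) = (42066 + (-519/154 - 181/154))*((50 + 21**2)**2 - 25470) = (42066 - 50/11)*((50 + 441)**2 - 25470) = 462676*(491**2 - 25470)/11 = 462676*(241081 - 25470)/11 = (462676/11)*215611 = 9068912276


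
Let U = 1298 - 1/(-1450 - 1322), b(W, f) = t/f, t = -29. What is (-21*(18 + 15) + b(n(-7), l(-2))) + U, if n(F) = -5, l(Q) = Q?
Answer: 1717255/2772 ≈ 619.50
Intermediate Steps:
b(W, f) = -29/f
U = 3598057/2772 (U = 1298 - 1/(-2772) = 1298 - 1*(-1/2772) = 1298 + 1/2772 = 3598057/2772 ≈ 1298.0)
(-21*(18 + 15) + b(n(-7), l(-2))) + U = (-21*(18 + 15) - 29/(-2)) + 3598057/2772 = (-21*33 - 29*(-½)) + 3598057/2772 = (-693 + 29/2) + 3598057/2772 = -1357/2 + 3598057/2772 = 1717255/2772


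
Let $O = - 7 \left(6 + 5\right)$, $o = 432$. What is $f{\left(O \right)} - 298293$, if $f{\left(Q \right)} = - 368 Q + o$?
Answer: $-269525$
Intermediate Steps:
$O = -77$ ($O = \left(-7\right) 11 = -77$)
$f{\left(Q \right)} = 432 - 368 Q$ ($f{\left(Q \right)} = - 368 Q + 432 = 432 - 368 Q$)
$f{\left(O \right)} - 298293 = \left(432 - -28336\right) - 298293 = \left(432 + 28336\right) - 298293 = 28768 - 298293 = -269525$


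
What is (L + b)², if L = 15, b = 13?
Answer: 784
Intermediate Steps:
(L + b)² = (15 + 13)² = 28² = 784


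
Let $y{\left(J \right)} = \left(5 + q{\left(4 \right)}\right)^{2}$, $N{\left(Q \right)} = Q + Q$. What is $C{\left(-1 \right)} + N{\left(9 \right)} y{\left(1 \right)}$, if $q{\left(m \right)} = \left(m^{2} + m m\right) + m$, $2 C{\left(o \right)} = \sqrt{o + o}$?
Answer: $30258 + \frac{i \sqrt{2}}{2} \approx 30258.0 + 0.70711 i$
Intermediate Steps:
$N{\left(Q \right)} = 2 Q$
$C{\left(o \right)} = \frac{\sqrt{2} \sqrt{o}}{2}$ ($C{\left(o \right)} = \frac{\sqrt{o + o}}{2} = \frac{\sqrt{2 o}}{2} = \frac{\sqrt{2} \sqrt{o}}{2}$)
$q{\left(m \right)} = m + 2 m^{2}$ ($q{\left(m \right)} = \left(m^{2} + m^{2}\right) + m = 2 m^{2} + m = m + 2 m^{2}$)
$y{\left(J \right)} = 1681$ ($y{\left(J \right)} = \left(5 + 4 \left(1 + 2 \cdot 4\right)\right)^{2} = \left(5 + 4 \left(1 + 8\right)\right)^{2} = \left(5 + 4 \cdot 9\right)^{2} = \left(5 + 36\right)^{2} = 41^{2} = 1681$)
$C{\left(-1 \right)} + N{\left(9 \right)} y{\left(1 \right)} = \frac{\sqrt{2} \sqrt{-1}}{2} + 2 \cdot 9 \cdot 1681 = \frac{\sqrt{2} i}{2} + 18 \cdot 1681 = \frac{i \sqrt{2}}{2} + 30258 = 30258 + \frac{i \sqrt{2}}{2}$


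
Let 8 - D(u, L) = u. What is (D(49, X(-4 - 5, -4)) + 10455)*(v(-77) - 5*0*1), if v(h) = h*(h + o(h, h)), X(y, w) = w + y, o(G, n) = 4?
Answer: 58537094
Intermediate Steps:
D(u, L) = 8 - u
v(h) = h*(4 + h) (v(h) = h*(h + 4) = h*(4 + h))
(D(49, X(-4 - 5, -4)) + 10455)*(v(-77) - 5*0*1) = ((8 - 1*49) + 10455)*(-77*(4 - 77) - 5*0*1) = ((8 - 49) + 10455)*(-77*(-73) + 0*1) = (-41 + 10455)*(5621 + 0) = 10414*5621 = 58537094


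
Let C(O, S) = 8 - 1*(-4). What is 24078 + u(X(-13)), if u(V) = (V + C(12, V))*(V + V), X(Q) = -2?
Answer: 24038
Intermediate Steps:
C(O, S) = 12 (C(O, S) = 8 + 4 = 12)
u(V) = 2*V*(12 + V) (u(V) = (V + 12)*(V + V) = (12 + V)*(2*V) = 2*V*(12 + V))
24078 + u(X(-13)) = 24078 + 2*(-2)*(12 - 2) = 24078 + 2*(-2)*10 = 24078 - 40 = 24038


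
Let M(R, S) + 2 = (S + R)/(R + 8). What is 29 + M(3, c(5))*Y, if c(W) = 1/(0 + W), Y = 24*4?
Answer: -7429/55 ≈ -135.07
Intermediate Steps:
Y = 96
c(W) = 1/W
M(R, S) = -2 + (R + S)/(8 + R) (M(R, S) = -2 + (S + R)/(R + 8) = -2 + (R + S)/(8 + R))
29 + M(3, c(5))*Y = 29 + ((-16 + 1/5 - 1*3)/(8 + 3))*96 = 29 + ((-16 + 1/5 - 3)/11)*96 = 29 + ((1/11)*(-94/5))*96 = 29 - 94/55*96 = 29 - 9024/55 = -7429/55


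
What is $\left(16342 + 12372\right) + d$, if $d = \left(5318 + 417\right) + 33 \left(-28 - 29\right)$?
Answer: $32568$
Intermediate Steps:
$d = 3854$ ($d = 5735 + 33 \left(-57\right) = 5735 - 1881 = 3854$)
$\left(16342 + 12372\right) + d = \left(16342 + 12372\right) + 3854 = 28714 + 3854 = 32568$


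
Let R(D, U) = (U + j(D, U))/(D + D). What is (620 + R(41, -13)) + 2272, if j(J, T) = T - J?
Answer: 237077/82 ≈ 2891.2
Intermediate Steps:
R(D, U) = (-D + 2*U)/(2*D) (R(D, U) = (U + (U - D))/(D + D) = (-D + 2*U)/((2*D)) = (-D + 2*U)*(1/(2*D)) = (-D + 2*U)/(2*D))
(620 + R(41, -13)) + 2272 = (620 + (-13 - ½*41)/41) + 2272 = (620 + (-13 - 41/2)/41) + 2272 = (620 + (1/41)*(-67/2)) + 2272 = (620 - 67/82) + 2272 = 50773/82 + 2272 = 237077/82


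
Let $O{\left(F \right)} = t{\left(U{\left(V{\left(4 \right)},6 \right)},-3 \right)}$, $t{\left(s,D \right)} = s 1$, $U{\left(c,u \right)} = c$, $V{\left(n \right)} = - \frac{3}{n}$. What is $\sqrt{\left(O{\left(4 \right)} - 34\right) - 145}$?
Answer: $\frac{i \sqrt{719}}{2} \approx 13.407 i$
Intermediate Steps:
$t{\left(s,D \right)} = s$
$O{\left(F \right)} = - \frac{3}{4}$
$\sqrt{\left(O{\left(4 \right)} - 34\right) - 145} = \sqrt{\left(- \frac{3}{4} - 34\right) - 145} = \sqrt{- \frac{139}{4} - 145} = \sqrt{- \frac{719}{4}} = \frac{i \sqrt{719}}{2}$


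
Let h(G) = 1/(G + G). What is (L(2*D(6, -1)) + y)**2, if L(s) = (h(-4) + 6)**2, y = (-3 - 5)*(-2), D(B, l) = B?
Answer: 10452289/4096 ≈ 2551.8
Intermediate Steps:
h(G) = 1/(2*G)
y = 16 (y = -8*(-2) = 16)
L(s) = 2209/64 (L(s) = ((1/2)/(-4) + 6)**2 = ((1/2)*(-1/4) + 6)**2 = (-1/8 + 6)**2 = (47/8)**2 = 2209/64)
(L(2*D(6, -1)) + y)**2 = (2209/64 + 16)**2 = (3233/64)**2 = 10452289/4096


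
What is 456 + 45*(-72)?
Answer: -2784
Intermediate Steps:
456 + 45*(-72) = 456 - 3240 = -2784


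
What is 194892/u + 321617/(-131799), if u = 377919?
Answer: -10650956035/5534371809 ≈ -1.9245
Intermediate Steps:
194892/u + 321617/(-131799) = 194892/377919 + 321617/(-131799) = 194892*(1/377919) + 321617*(-1/131799) = 64964/125973 - 321617/131799 = -10650956035/5534371809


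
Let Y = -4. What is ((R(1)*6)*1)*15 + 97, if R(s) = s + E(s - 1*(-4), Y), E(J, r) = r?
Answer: -173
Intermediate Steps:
R(s) = -4 + s (R(s) = s - 4 = -4 + s)
((R(1)*6)*1)*15 + 97 = (((-4 + 1)*6)*1)*15 + 97 = (-3*6*1)*15 + 97 = -18*1*15 + 97 = -18*15 + 97 = -270 + 97 = -173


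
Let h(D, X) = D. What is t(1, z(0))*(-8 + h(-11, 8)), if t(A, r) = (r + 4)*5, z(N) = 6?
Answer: -950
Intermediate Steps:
t(A, r) = 20 + 5*r (t(A, r) = (4 + r)*5 = 20 + 5*r)
t(1, z(0))*(-8 + h(-11, 8)) = (20 + 5*6)*(-8 - 11) = (20 + 30)*(-19) = 50*(-19) = -950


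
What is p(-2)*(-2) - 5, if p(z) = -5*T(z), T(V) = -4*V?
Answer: 75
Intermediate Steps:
p(z) = 20*z (p(z) = -(-20)*z = 20*z)
p(-2)*(-2) - 5 = (20*(-2))*(-2) - 5 = -40*(-2) - 5 = 80 - 5 = 75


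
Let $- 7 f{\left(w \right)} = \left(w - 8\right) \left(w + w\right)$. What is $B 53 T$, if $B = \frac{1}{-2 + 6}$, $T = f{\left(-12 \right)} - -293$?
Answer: $\frac{83263}{28} \approx 2973.7$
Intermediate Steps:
$f{\left(w \right)} = - \frac{2 w \left(-8 + w\right)}{7}$ ($f{\left(w \right)} = - \frac{\left(w - 8\right) \left(w + w\right)}{7} = - \frac{\left(-8 + w\right) 2 w}{7} = - \frac{2 w \left(-8 + w\right)}{7}$)
$T = \frac{1571}{7}$ ($T = \frac{2}{7} \left(-12\right) \left(8 - -12\right) - -293 = \frac{2}{7} \left(-12\right) \left(8 + 12\right) + 293 = \frac{2}{7} \left(-12\right) 20 + 293 = - \frac{480}{7} + 293 = \frac{1571}{7} \approx 224.43$)
$B = \frac{1}{4} \approx 0.25$
$B 53 T = \frac{1}{4} \cdot 53 \cdot \frac{1571}{7} = \frac{53}{4} \cdot \frac{1571}{7} = \frac{83263}{28}$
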